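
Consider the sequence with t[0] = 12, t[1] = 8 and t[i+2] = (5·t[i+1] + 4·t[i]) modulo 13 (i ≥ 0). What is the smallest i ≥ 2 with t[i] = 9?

Computing terms: t[0] = 12; t[1] = 8; t[2] = 10; t[3] = 4; t[4] = 8; t[5] = 4; t[6] = 0; t[7] = 3; t[8] = 2; t[9] = 9; t[10] = 1; t[11] = 2; t[12] = 1; t[13] = 0; t[14] = 4; t[15] = 7; t[16] = 12; t[17] = 10; t[18] = 7; t[19] = 10; t[20] = 0; t[21] = 1; t[22] = 5; t[23] = 3; t[24] = 9; t[25] = 5; t[26] = 9; t[27] = 0; t[28] = 10; t[29] = 11; t[30] = 4; t[31] = 12; t[32] = 11; t[33] = 12; t[34] = 0; t[35] = 9; t[36] = 6; t[37] = 1; t[38] = 3; t[39] = 6; t[40] = 3; t[41] = 0; t[42] = 12; t[43] = 8.
The sequence repeats with period 42.
The value 9 first appears (with i ≥ 2) at t[9].

9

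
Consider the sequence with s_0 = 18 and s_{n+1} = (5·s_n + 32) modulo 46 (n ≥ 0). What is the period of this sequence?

Computing terms: s_0 = 18, s_1 = 30, s_2 = 44, s_3 = 22, s_4 = 4, s_5 = 6, s_6 = 16, s_7 = 20, s_8 = 40, s_9 = 2, s_{10} = 42, s_{11} = 12, s_{12} = 0, s_{13} = 32, s_{14} = 8, s_{15} = 26, s_{16} = 24, s_{17} = 14, s_{18} = 10, s_{19} = 36, s_{20} = 28, s_{21} = 34, s_{22} = 18.
Since s_{22} = s_0 = 18, the sequence is periodic with period 22.

22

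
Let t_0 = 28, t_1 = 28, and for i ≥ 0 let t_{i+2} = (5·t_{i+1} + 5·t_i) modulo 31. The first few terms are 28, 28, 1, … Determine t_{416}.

17

t_0 = 28; t_1 = 28; t_2 = 1; t_3 = 21; t_4 = 17; t_5 = 4; t_6 = 12; t_7 = 18; t_8 = 26; t_9 = 3; t_{10} = 21; t_{11} = 27; t_{12} = 23; t_{13} = 2; t_{14} = 1; t_{15} = 15; t_{16} = 18; t_{17} = 10; t_{18} = 16; t_{19} = 6; t_{20} = 17; t_{21} = 22; t_{22} = 9; t_{23} = 0; t_{24} = 14; t_{25} = 8; t_{26} = 17; t_{27} = 1; t_{28} = 28; t_{29} = 21; t_{30} = 28; t_{31} = 28.
The sequence repeats with period 30.
(416 - 0) mod 30 = 26, so t_{416} = t_{26} = 17.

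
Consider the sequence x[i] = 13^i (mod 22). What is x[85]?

We have x[0] = 1,  x[1] = 13,  x[2] = 15,  x[3] = 19,  x[4] = 5,  x[5] = 21,  x[6] = 9,  x[7] = 7,  x[8] = 3,  x[9] = 17,  x[10] = 1.
The sequence repeats with period 10.
(85 - 0) mod 10 = 5, so x[85] = x[5] = 21.

21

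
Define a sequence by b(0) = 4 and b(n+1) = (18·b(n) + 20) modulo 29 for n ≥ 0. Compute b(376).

7

Listing terms: b(0) = 4, b(1) = 5, b(2) = 23, b(3) = 28, b(4) = 2, b(5) = 27, b(6) = 13, b(7) = 22, b(8) = 10, b(9) = 26, b(10) = 24, b(11) = 17, b(12) = 7, b(13) = 1, b(14) = 9, b(15) = 8, b(16) = 19, b(17) = 14, b(18) = 11, b(19) = 15, b(20) = 0, b(21) = 20, b(22) = 3, b(23) = 16, b(24) = 18, b(25) = 25, b(26) = 6, b(27) = 12, b(28) = 4.
The sequence repeats with period 28.
So b(376) = b(0 + ((376-0) mod 28)) = b(12) = 7.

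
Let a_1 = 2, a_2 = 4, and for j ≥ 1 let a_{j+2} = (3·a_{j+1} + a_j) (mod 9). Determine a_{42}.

Computing terms: a_1 = 2, a_2 = 4, a_3 = 5, a_4 = 1, a_5 = 8, a_6 = 7, a_7 = 2, a_8 = 4.
The sequence repeats with period 6.
(42 - 1) mod 6 = 5, so a_{42} = a_6 = 7.

7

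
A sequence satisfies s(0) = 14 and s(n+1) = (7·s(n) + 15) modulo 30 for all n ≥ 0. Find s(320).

We have s(0) = 14,  s(1) = 23,  s(2) = 26,  s(3) = 17,  s(4) = 14.
The sequence repeats with period 4.
So s(320) = s(0 + ((320-0) mod 4)) = s(0) = 14.

14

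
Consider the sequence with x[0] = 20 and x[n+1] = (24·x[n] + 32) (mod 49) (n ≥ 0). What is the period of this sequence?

x[0] = 20,  x[1] = 22,  x[2] = 21,  x[3] = 46,  x[4] = 9,  x[5] = 3,  x[6] = 6,  x[7] = 29,  x[8] = 42,  x[9] = 11,  x[10] = 2,  x[11] = 31,  x[12] = 41,  x[13] = 36,  x[14] = 14,  x[15] = 25,  x[16] = 44,  x[17] = 10,  x[18] = 27,  x[19] = 43,  x[20] = 35,  x[21] = 39,  x[22] = 37,  x[23] = 38,  x[24] = 13,  x[25] = 1,  x[26] = 7,  x[27] = 4,  x[28] = 30,  x[29] = 17,  x[30] = 48,  x[31] = 8,  x[32] = 28,  x[33] = 18,  x[34] = 23,  x[35] = 45,  x[36] = 34,  x[37] = 15,  x[38] = 0,  x[39] = 32,  x[40] = 16,  x[41] = 24,  x[42] = 20.
Since x[42] = x[0] = 20, the sequence is periodic with period 42.

42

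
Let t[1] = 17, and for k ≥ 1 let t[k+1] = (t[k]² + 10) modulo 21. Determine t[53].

Listing terms: t[1] = 17; t[2] = 5; t[3] = 14; t[4] = 17.
The sequence repeats with period 3.
(53 - 1) mod 3 = 1, so t[53] = t[2] = 5.

5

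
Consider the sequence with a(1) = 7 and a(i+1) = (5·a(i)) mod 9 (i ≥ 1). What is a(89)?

1

Computing terms: a(1) = 7; a(2) = 8; a(3) = 4; a(4) = 2; a(5) = 1; a(6) = 5; a(7) = 7.
The sequence repeats with period 6.
So a(89) = a(1 + ((89-1) mod 6)) = a(5) = 1.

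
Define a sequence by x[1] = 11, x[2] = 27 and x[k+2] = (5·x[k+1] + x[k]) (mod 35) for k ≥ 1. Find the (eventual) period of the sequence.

We have x[1] = 11; x[2] = 27; x[3] = 6; x[4] = 22; x[5] = 11; x[6] = 7; x[7] = 11; x[8] = 27.
Since (x[7], x[8]) = (x[1], x[2]) = (11, 27) (two consecutive terms determine the rest), the sequence is periodic with period 6.

6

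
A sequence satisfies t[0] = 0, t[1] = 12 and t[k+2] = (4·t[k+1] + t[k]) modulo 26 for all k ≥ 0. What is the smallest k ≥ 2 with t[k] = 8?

Listing terms: t[0] = 0,  t[1] = 12,  t[2] = 22,  t[3] = 22,  t[4] = 6,  t[5] = 20,  t[6] = 8,  t[7] = 0,  t[8] = 8,  t[9] = 6,  t[10] = 6,  t[11] = 4,  t[12] = 22,  t[13] = 14,  t[14] = 0,  t[15] = 14,  t[16] = 4,  t[17] = 4,  t[18] = 20,  t[19] = 6,  t[20] = 18,  t[21] = 0,  t[22] = 18,  t[23] = 20,  t[24] = 20,  t[25] = 22,  t[26] = 4,  t[27] = 12,  t[28] = 0,  t[29] = 12.
Since (t[28], t[29]) = (t[0], t[1]) = (0, 12) (two consecutive terms determine the rest), the sequence is periodic with period 28.
The value 8 first appears (with k ≥ 2) at t[6].

6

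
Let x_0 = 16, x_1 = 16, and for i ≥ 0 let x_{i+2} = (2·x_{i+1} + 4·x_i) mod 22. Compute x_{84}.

Listing terms: x_0 = 16; x_1 = 16; x_2 = 8; x_3 = 14; x_4 = 16; x_5 = 0; x_6 = 20; x_7 = 18; x_8 = 6; x_9 = 18; x_{10} = 16; x_{11} = 16.
Since (x_{10}, x_{11}) = (x_0, x_1) = (16, 16) (two consecutive terms determine the rest), the sequence is periodic with period 10.
(84 - 0) mod 10 = 4, so x_{84} = x_4 = 16.

16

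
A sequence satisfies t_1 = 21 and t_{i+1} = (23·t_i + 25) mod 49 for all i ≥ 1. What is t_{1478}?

46

Computing terms: t_1 = 21, t_2 = 18, t_3 = 47, t_4 = 28, t_5 = 32, t_6 = 26, t_7 = 35, t_8 = 46, t_9 = 5, t_{10} = 42, t_{11} = 11, t_{12} = 33, t_{13} = 0, t_{14} = 25, t_{15} = 12, t_{16} = 7, t_{17} = 39, t_{18} = 40, t_{19} = 14, t_{20} = 4, t_{21} = 19, t_{22} = 21.
Since t_{22} = t_1 = 21, the sequence is periodic with period 21.
So t_{1478} = t_{1 + ((1478-1) mod 21)} = t_8 = 46.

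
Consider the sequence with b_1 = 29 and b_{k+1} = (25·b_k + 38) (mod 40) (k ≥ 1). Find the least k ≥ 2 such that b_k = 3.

Listing terms: b_1 = 29; b_2 = 3; b_3 = 33; b_4 = 23; b_5 = 13; b_6 = 3.
Since b_6 = b_2 = 3, the sequence is eventually periodic: after a pre-period of length 1 it cycles with period 4.
The value 3 first appears (with k ≥ 2) at b_2.

2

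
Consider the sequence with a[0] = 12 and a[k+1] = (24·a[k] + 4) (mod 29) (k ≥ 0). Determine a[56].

Computing terms: a[0] = 12,  a[1] = 2,  a[2] = 23,  a[3] = 5,  a[4] = 8,  a[5] = 22,  a[6] = 10,  a[7] = 12.
The sequence repeats with period 7.
So a[56] = a[0 + ((56-0) mod 7)] = a[0] = 12.

12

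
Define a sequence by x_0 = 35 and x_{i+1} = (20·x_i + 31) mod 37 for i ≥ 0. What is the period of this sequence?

36

Listing terms: x_0 = 35; x_1 = 28; x_2 = 36; x_3 = 11; x_4 = 29; x_5 = 19; x_6 = 4; x_7 = 0; x_8 = 31; x_9 = 22; x_{10} = 27; x_{11} = 16; x_{12} = 18; x_{13} = 21; x_{14} = 7; x_{15} = 23; x_{16} = 10; x_{17} = 9; x_{18} = 26; x_{19} = 33; x_{20} = 25; x_{21} = 13; x_{22} = 32; x_{23} = 5; x_{24} = 20; x_{25} = 24; x_{26} = 30; x_{27} = 2; x_{28} = 34; x_{29} = 8; x_{30} = 6; x_{31} = 3; x_{32} = 17; x_{33} = 1; x_{34} = 14; x_{35} = 15; x_{36} = 35.
The sequence repeats with period 36.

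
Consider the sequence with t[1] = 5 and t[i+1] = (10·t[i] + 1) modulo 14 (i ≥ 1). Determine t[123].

t[1] = 5, t[2] = 9, t[3] = 7, t[4] = 1, t[5] = 11, t[6] = 13, t[7] = 5.
The sequence repeats with period 6.
(123 - 1) mod 6 = 2, so t[123] = t[3] = 7.

7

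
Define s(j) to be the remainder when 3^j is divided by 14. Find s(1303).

We have s(0) = 1, s(1) = 3, s(2) = 9, s(3) = 13, s(4) = 11, s(5) = 5, s(6) = 1.
Since s(6) = s(0) = 1, the sequence is periodic with period 6.
(1303 - 0) mod 6 = 1, so s(1303) = s(1) = 3.

3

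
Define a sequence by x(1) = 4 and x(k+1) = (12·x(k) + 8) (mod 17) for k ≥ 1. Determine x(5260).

Listing terms: x(1) = 4, x(2) = 5, x(3) = 0, x(4) = 8, x(5) = 2, x(6) = 15, x(7) = 1, x(8) = 3, x(9) = 10, x(10) = 9, x(11) = 14, x(12) = 6, x(13) = 12, x(14) = 16, x(15) = 13, x(16) = 11, x(17) = 4.
The sequence repeats with period 16.
(5260 - 1) mod 16 = 11, so x(5260) = x(12) = 6.

6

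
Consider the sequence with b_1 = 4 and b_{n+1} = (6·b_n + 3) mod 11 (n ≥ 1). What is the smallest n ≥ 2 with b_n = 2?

Listing terms: b_1 = 4,  b_2 = 5,  b_3 = 0,  b_4 = 3,  b_5 = 10,  b_6 = 8,  b_7 = 7,  b_8 = 1,  b_9 = 9,  b_{10} = 2,  b_{11} = 4.
Since b_{11} = b_1 = 4, the sequence is periodic with period 10.
The value 2 first appears (with n ≥ 2) at b_{10}.

10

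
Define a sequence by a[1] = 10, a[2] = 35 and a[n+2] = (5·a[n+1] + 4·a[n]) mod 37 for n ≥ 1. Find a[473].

We have a[1] = 10, a[2] = 35, a[3] = 30, a[4] = 31, a[5] = 16, a[6] = 19, a[7] = 11, a[8] = 20, a[9] = 33, a[10] = 23, a[11] = 25, a[12] = 32, a[13] = 1, a[14] = 22, a[15] = 3, a[16] = 29, a[17] = 9, a[18] = 13, a[19] = 27, a[20] = 2, a[21] = 7, a[22] = 6, a[23] = 21, a[24] = 18, a[25] = 26, a[26] = 17, a[27] = 4, a[28] = 14, a[29] = 12, a[30] = 5, a[31] = 36, a[32] = 15, a[33] = 34, a[34] = 8, a[35] = 28, a[36] = 24, a[37] = 10, a[38] = 35.
Since (a[37], a[38]) = (a[1], a[2]) = (10, 35) (two consecutive terms determine the rest), the sequence is periodic with period 36.
So a[473] = a[1 + ((473-1) mod 36)] = a[5] = 16.

16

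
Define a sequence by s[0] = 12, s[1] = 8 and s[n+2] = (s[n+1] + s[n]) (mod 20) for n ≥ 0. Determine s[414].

We have s[0] = 12,  s[1] = 8,  s[2] = 0,  s[3] = 8,  s[4] = 8,  s[5] = 16,  s[6] = 4,  s[7] = 0,  s[8] = 4,  s[9] = 4,  s[10] = 8,  s[11] = 12,  s[12] = 0,  s[13] = 12,  s[14] = 12,  s[15] = 4,  s[16] = 16,  s[17] = 0,  s[18] = 16,  s[19] = 16,  s[20] = 12,  s[21] = 8.
The sequence repeats with period 20.
So s[414] = s[0 + ((414-0) mod 20)] = s[14] = 12.

12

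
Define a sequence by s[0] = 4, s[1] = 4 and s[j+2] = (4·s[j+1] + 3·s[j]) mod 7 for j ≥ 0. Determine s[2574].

1

Computing terms: s[0] = 4,  s[1] = 4,  s[2] = 0,  s[3] = 5,  s[4] = 6,  s[5] = 4,  s[6] = 6,  s[7] = 1,  s[8] = 1,  s[9] = 0,  s[10] = 3,  s[11] = 5,  s[12] = 1,  s[13] = 5,  s[14] = 2,  s[15] = 2,  s[16] = 0,  s[17] = 6,  s[18] = 3,  s[19] = 2,  s[20] = 3,  s[21] = 4,  s[22] = 4.
Since (s[21], s[22]) = (s[0], s[1]) = (4, 4) (two consecutive terms determine the rest), the sequence is periodic with period 21.
(2574 - 0) mod 21 = 12, so s[2574] = s[12] = 1.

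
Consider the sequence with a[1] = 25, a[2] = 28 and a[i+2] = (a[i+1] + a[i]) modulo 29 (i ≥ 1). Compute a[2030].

Computing terms: a[1] = 25; a[2] = 28; a[3] = 24; a[4] = 23; a[5] = 18; a[6] = 12; a[7] = 1; a[8] = 13; a[9] = 14; a[10] = 27; a[11] = 12; a[12] = 10; a[13] = 22; a[14] = 3; a[15] = 25; a[16] = 28.
The sequence repeats with period 14.
So a[2030] = a[1 + ((2030-1) mod 14)] = a[14] = 3.

3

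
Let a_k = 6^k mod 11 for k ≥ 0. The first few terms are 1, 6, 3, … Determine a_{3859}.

Computing terms: a_0 = 1; a_1 = 6; a_2 = 3; a_3 = 7; a_4 = 9; a_5 = 10; a_6 = 5; a_7 = 8; a_8 = 4; a_9 = 2; a_{10} = 1.
Since a_{10} = a_0 = 1, the sequence is periodic with period 10.
(3859 - 0) mod 10 = 9, so a_{3859} = a_9 = 2.

2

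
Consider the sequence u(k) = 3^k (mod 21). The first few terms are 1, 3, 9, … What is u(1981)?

Computing terms: u(0) = 1,  u(1) = 3,  u(2) = 9,  u(3) = 6,  u(4) = 18,  u(5) = 12,  u(6) = 15,  u(7) = 3.
Since u(7) = u(1) = 3, the sequence is eventually periodic: after a pre-period of length 1 it cycles with period 6.
For k ≥ 1, u(k) depends only on (k - 1) mod 6. (1981 - 1) mod 6 = 0, so u(1981) = u(1) = 3.

3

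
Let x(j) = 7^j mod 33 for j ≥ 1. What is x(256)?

Computing terms: x(1) = 7, x(2) = 16, x(3) = 13, x(4) = 25, x(5) = 10, x(6) = 4, x(7) = 28, x(8) = 31, x(9) = 19, x(10) = 1, x(11) = 7.
The sequence repeats with period 10.
So x(256) = x(1 + ((256-1) mod 10)) = x(6) = 4.

4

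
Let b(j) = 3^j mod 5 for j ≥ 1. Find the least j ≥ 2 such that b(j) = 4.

We have b(1) = 3,  b(2) = 4,  b(3) = 2,  b(4) = 1,  b(5) = 3.
The sequence repeats with period 4.
The value 4 first appears (with j ≥ 2) at b(2).

2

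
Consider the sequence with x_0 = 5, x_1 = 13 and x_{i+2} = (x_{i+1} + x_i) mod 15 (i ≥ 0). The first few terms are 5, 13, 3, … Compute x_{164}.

We have x_0 = 5; x_1 = 13; x_2 = 3; x_3 = 1; x_4 = 4; x_5 = 5; x_6 = 9; x_7 = 14; x_8 = 8; x_9 = 7; x_{10} = 0; x_{11} = 7; x_{12} = 7; x_{13} = 14; x_{14} = 6; x_{15} = 5; x_{16} = 11; x_{17} = 1; x_{18} = 12; x_{19} = 13; x_{20} = 10; x_{21} = 8; x_{22} = 3; x_{23} = 11; x_{24} = 14; x_{25} = 10; x_{26} = 9; x_{27} = 4; x_{28} = 13; x_{29} = 2; x_{30} = 0; x_{31} = 2; x_{32} = 2; x_{33} = 4; x_{34} = 6; x_{35} = 10; x_{36} = 1; x_{37} = 11; x_{38} = 12; x_{39} = 8; x_{40} = 5; x_{41} = 13.
The sequence repeats with period 40.
So x_{164} = x_{0 + ((164-0) mod 40)} = x_4 = 4.

4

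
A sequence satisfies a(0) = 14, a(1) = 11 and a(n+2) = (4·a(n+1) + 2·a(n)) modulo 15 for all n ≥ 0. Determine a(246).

Computing terms: a(0) = 14,  a(1) = 11,  a(2) = 12,  a(3) = 10,  a(4) = 4,  a(5) = 6,  a(6) = 2,  a(7) = 5,  a(8) = 9,  a(9) = 1,  a(10) = 7,  a(11) = 0,  a(12) = 14,  a(13) = 11.
The sequence repeats with period 12.
(246 - 0) mod 12 = 6, so a(246) = a(6) = 2.

2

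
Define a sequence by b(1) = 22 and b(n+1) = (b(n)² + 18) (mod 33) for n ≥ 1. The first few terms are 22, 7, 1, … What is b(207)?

10

Listing terms: b(1) = 22,  b(2) = 7,  b(3) = 1,  b(4) = 19,  b(5) = 16,  b(6) = 10,  b(7) = 19.
Since b(7) = b(4) = 19, the sequence is eventually periodic: after a pre-period of length 3 it cycles with period 3.
For n ≥ 4, b(n) depends only on (n - 4) mod 3. (207 - 4) mod 3 = 2, so b(207) = b(6) = 10.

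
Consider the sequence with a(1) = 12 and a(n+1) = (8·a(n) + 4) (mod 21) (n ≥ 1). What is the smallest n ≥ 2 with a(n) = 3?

We have a(1) = 12; a(2) = 16; a(3) = 6; a(4) = 10; a(5) = 0; a(6) = 4; a(7) = 15; a(8) = 19; a(9) = 9; a(10) = 13; a(11) = 3; a(12) = 7; a(13) = 18; a(14) = 1; a(15) = 12.
Since a(15) = a(1) = 12, the sequence is periodic with period 14.
The value 3 first appears (with n ≥ 2) at a(11).

11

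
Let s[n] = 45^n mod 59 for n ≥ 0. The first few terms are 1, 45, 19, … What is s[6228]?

25

Computing terms: s[0] = 1,  s[1] = 45,  s[2] = 19,  s[3] = 29,  s[4] = 7,  s[5] = 20,  s[6] = 15,  s[7] = 26,  s[8] = 49,  s[9] = 22,  s[10] = 46,  s[11] = 5,  s[12] = 48,  s[13] = 36,  s[14] = 27,  s[15] = 35,  s[16] = 41,  s[17] = 16,  s[18] = 12,  s[19] = 9,  s[20] = 51,  s[21] = 53,  s[22] = 25,  s[23] = 4,  s[24] = 3,  s[25] = 17,  s[26] = 57,  s[27] = 28,  s[28] = 21,  s[29] = 1.
Since s[29] = s[0] = 1, the sequence is periodic with period 29.
(6228 - 0) mod 29 = 22, so s[6228] = s[22] = 25.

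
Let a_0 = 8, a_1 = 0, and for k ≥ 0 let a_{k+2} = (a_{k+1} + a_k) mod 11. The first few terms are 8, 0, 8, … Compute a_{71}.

0

a_0 = 8, a_1 = 0, a_2 = 8, a_3 = 8, a_4 = 5, a_5 = 2, a_6 = 7, a_7 = 9, a_8 = 5, a_9 = 3, a_{10} = 8, a_{11} = 0.
The sequence repeats with period 10.
(71 - 0) mod 10 = 1, so a_{71} = a_1 = 0.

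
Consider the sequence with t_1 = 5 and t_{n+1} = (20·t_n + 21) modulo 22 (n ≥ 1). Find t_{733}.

21

t_1 = 5; t_2 = 11; t_3 = 21; t_4 = 1; t_5 = 19; t_6 = 5.
Since t_6 = t_1 = 5, the sequence is periodic with period 5.
(733 - 1) mod 5 = 2, so t_{733} = t_3 = 21.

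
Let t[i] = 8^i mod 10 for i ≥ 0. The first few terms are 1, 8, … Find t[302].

4

t[0] = 1; t[1] = 8; t[2] = 4; t[3] = 2; t[4] = 6; t[5] = 8.
Since t[5] = t[1] = 8, the sequence is eventually periodic: after a pre-period of length 1 it cycles with period 4.
For i ≥ 1, t[i] depends only on (i - 1) mod 4. (302 - 1) mod 4 = 1, so t[302] = t[2] = 4.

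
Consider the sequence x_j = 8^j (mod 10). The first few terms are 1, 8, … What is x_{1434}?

x_0 = 1,  x_1 = 8,  x_2 = 4,  x_3 = 2,  x_4 = 6,  x_5 = 8.
Since x_5 = x_1 = 8, the sequence is eventually periodic: after a pre-period of length 1 it cycles with period 4.
For j ≥ 1, x_j depends only on (j - 1) mod 4. (1434 - 1) mod 4 = 1, so x_{1434} = x_2 = 4.

4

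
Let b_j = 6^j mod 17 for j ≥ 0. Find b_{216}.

16

Listing terms: b_0 = 1, b_1 = 6, b_2 = 2, b_3 = 12, b_4 = 4, b_5 = 7, b_6 = 8, b_7 = 14, b_8 = 16, b_9 = 11, b_{10} = 15, b_{11} = 5, b_{12} = 13, b_{13} = 10, b_{14} = 9, b_{15} = 3, b_{16} = 1.
Since b_{16} = b_0 = 1, the sequence is periodic with period 16.
(216 - 0) mod 16 = 8, so b_{216} = b_8 = 16.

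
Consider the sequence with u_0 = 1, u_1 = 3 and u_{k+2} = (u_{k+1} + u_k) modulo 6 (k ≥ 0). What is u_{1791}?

Computing terms: u_0 = 1; u_1 = 3; u_2 = 4; u_3 = 1; u_4 = 5; u_5 = 0; u_6 = 5; u_7 = 5; u_8 = 4; u_9 = 3; u_{10} = 1; u_{11} = 4; u_{12} = 5; u_{13} = 3; u_{14} = 2; u_{15} = 5; u_{16} = 1; u_{17} = 0; u_{18} = 1; u_{19} = 1; u_{20} = 2; u_{21} = 3; u_{22} = 5; u_{23} = 2; u_{24} = 1; u_{25} = 3.
Since (u_{24}, u_{25}) = (u_0, u_1) = (1, 3) (two consecutive terms determine the rest), the sequence is periodic with period 24.
So u_{1791} = u_{0 + ((1791-0) mod 24)} = u_{15} = 5.

5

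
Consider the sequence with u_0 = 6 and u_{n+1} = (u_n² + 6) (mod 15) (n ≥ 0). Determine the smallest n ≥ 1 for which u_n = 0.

2

Computing terms: u_0 = 6; u_1 = 12; u_2 = 0; u_3 = 6.
Since u_3 = u_0 = 6, the sequence is periodic with period 3.
The value 0 first appears (with n ≥ 1) at u_2.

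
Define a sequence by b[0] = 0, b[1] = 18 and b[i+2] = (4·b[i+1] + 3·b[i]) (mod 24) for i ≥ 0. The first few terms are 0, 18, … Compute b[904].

0

We have b[0] = 0,  b[1] = 18,  b[2] = 0,  b[3] = 6,  b[4] = 0,  b[5] = 18.
The sequence repeats with period 4.
(904 - 0) mod 4 = 0, so b[904] = b[0] = 0.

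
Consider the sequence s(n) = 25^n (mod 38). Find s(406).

25

s(0) = 1, s(1) = 25, s(2) = 17, s(3) = 7, s(4) = 23, s(5) = 5, s(6) = 11, s(7) = 9, s(8) = 35, s(9) = 1.
The sequence repeats with period 9.
So s(406) = s(0 + ((406-0) mod 9)) = s(1) = 25.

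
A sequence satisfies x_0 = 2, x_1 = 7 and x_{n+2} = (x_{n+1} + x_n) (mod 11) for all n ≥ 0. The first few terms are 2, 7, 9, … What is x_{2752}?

9

We have x_0 = 2,  x_1 = 7,  x_2 = 9,  x_3 = 5,  x_4 = 3,  x_5 = 8,  x_6 = 0,  x_7 = 8,  x_8 = 8,  x_9 = 5,  x_{10} = 2,  x_{11} = 7.
The sequence repeats with period 10.
(2752 - 0) mod 10 = 2, so x_{2752} = x_2 = 9.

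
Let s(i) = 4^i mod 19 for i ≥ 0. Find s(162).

We have s(0) = 1; s(1) = 4; s(2) = 16; s(3) = 7; s(4) = 9; s(5) = 17; s(6) = 11; s(7) = 6; s(8) = 5; s(9) = 1.
Since s(9) = s(0) = 1, the sequence is periodic with period 9.
(162 - 0) mod 9 = 0, so s(162) = s(0) = 1.

1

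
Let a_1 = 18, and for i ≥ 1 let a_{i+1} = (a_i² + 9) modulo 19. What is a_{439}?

1

We have a_1 = 18,  a_2 = 10,  a_3 = 14,  a_4 = 15,  a_5 = 6,  a_6 = 7,  a_7 = 1,  a_8 = 10.
Since a_8 = a_2 = 10, the sequence is eventually periodic: after a pre-period of length 1 it cycles with period 6.
For i ≥ 2, a_i depends only on (i - 2) mod 6. (439 - 2) mod 6 = 5, so a_{439} = a_7 = 1.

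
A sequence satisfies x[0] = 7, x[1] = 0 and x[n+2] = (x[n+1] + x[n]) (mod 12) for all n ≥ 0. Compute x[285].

3

We have x[0] = 7, x[1] = 0, x[2] = 7, x[3] = 7, x[4] = 2, x[5] = 9, x[6] = 11, x[7] = 8, x[8] = 7, x[9] = 3, x[10] = 10, x[11] = 1, x[12] = 11, x[13] = 0, x[14] = 11, x[15] = 11, x[16] = 10, x[17] = 9, x[18] = 7, x[19] = 4, x[20] = 11, x[21] = 3, x[22] = 2, x[23] = 5, x[24] = 7, x[25] = 0.
The sequence repeats with period 24.
So x[285] = x[0 + ((285-0) mod 24)] = x[21] = 3.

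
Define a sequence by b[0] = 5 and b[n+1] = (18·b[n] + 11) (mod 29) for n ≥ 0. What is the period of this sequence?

28

b[0] = 5,  b[1] = 14,  b[2] = 2,  b[3] = 18,  b[4] = 16,  b[5] = 9,  b[6] = 28,  b[7] = 22,  b[8] = 1,  b[9] = 0,  b[10] = 11,  b[11] = 6,  b[12] = 3,  b[13] = 7,  b[14] = 21,  b[15] = 12,  b[16] = 24,  b[17] = 8,  b[18] = 10,  b[19] = 17,  b[20] = 27,  b[21] = 4,  b[22] = 25,  b[23] = 26,  b[24] = 15,  b[25] = 20,  b[26] = 23,  b[27] = 19,  b[28] = 5.
The sequence repeats with period 28.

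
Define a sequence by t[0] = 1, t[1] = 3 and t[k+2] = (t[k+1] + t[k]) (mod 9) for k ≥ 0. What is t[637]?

6

Computing terms: t[0] = 1,  t[1] = 3,  t[2] = 4,  t[3] = 7,  t[4] = 2,  t[5] = 0,  t[6] = 2,  t[7] = 2,  t[8] = 4,  t[9] = 6,  t[10] = 1,  t[11] = 7,  t[12] = 8,  t[13] = 6,  t[14] = 5,  t[15] = 2,  t[16] = 7,  t[17] = 0,  t[18] = 7,  t[19] = 7,  t[20] = 5,  t[21] = 3,  t[22] = 8,  t[23] = 2,  t[24] = 1,  t[25] = 3.
The sequence repeats with period 24.
So t[637] = t[0 + ((637-0) mod 24)] = t[13] = 6.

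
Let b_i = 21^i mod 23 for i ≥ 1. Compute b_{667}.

b_1 = 21,  b_2 = 4,  b_3 = 15,  b_4 = 16,  b_5 = 14,  b_6 = 18,  b_7 = 10,  b_8 = 3,  b_9 = 17,  b_{10} = 12,  b_{11} = 22,  b_{12} = 2,  b_{13} = 19,  b_{14} = 8,  b_{15} = 7,  b_{16} = 9,  b_{17} = 5,  b_{18} = 13,  b_{19} = 20,  b_{20} = 6,  b_{21} = 11,  b_{22} = 1,  b_{23} = 21.
The sequence repeats with period 22.
(667 - 1) mod 22 = 6, so b_{667} = b_7 = 10.

10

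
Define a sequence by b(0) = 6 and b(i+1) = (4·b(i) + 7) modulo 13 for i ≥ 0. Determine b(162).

Computing terms: b(0) = 6; b(1) = 5; b(2) = 1; b(3) = 11; b(4) = 12; b(5) = 3; b(6) = 6.
The sequence repeats with period 6.
So b(162) = b(0 + ((162-0) mod 6)) = b(0) = 6.

6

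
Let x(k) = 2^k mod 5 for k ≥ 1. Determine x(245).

2

Computing terms: x(1) = 2,  x(2) = 4,  x(3) = 3,  x(4) = 1,  x(5) = 2.
Since x(5) = x(1) = 2, the sequence is periodic with period 4.
So x(245) = x(1 + ((245-1) mod 4)) = x(1) = 2.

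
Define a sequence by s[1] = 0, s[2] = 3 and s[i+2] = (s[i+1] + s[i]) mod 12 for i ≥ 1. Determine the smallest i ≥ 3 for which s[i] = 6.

4

s[1] = 0,  s[2] = 3,  s[3] = 3,  s[4] = 6,  s[5] = 9,  s[6] = 3,  s[7] = 0,  s[8] = 3.
Since (s[7], s[8]) = (s[1], s[2]) = (0, 3) (two consecutive terms determine the rest), the sequence is periodic with period 6.
The value 6 first appears (with i ≥ 3) at s[4].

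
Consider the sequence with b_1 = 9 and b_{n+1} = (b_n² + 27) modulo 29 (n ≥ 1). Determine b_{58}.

We have b_1 = 9, b_2 = 21, b_3 = 4, b_4 = 14, b_5 = 20, b_6 = 21.
Since b_6 = b_2 = 21, the sequence is eventually periodic: after a pre-period of length 1 it cycles with period 4.
For n ≥ 2, b_n depends only on (n - 2) mod 4. (58 - 2) mod 4 = 0, so b_{58} = b_2 = 21.

21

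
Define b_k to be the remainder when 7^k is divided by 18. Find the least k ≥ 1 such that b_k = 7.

1

Listing terms: b_0 = 1, b_1 = 7, b_2 = 13, b_3 = 1.
The sequence repeats with period 3.
The value 7 first appears (with k ≥ 1) at b_1.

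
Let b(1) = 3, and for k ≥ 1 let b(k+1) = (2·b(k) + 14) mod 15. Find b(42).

5

b(1) = 3, b(2) = 5, b(3) = 9, b(4) = 2, b(5) = 3.
Since b(5) = b(1) = 3, the sequence is periodic with period 4.
So b(42) = b(1 + ((42-1) mod 4)) = b(2) = 5.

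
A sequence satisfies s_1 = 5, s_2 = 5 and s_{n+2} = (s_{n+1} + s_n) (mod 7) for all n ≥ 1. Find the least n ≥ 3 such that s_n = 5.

6

We have s_1 = 5, s_2 = 5, s_3 = 3, s_4 = 1, s_5 = 4, s_6 = 5, s_7 = 2, s_8 = 0, s_9 = 2, s_{10} = 2, s_{11} = 4, s_{12} = 6, s_{13} = 3, s_{14} = 2, s_{15} = 5, s_{16} = 0, s_{17} = 5, s_{18} = 5.
The sequence repeats with period 16.
The value 5 first appears (with n ≥ 3) at s_6.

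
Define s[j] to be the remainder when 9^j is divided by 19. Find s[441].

Computing terms: s[0] = 1,  s[1] = 9,  s[2] = 5,  s[3] = 7,  s[4] = 6,  s[5] = 16,  s[6] = 11,  s[7] = 4,  s[8] = 17,  s[9] = 1.
Since s[9] = s[0] = 1, the sequence is periodic with period 9.
(441 - 0) mod 9 = 0, so s[441] = s[0] = 1.

1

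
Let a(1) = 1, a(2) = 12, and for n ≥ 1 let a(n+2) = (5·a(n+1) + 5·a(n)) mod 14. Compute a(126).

1

We have a(1) = 1,  a(2) = 12,  a(3) = 9,  a(4) = 7,  a(5) = 10,  a(6) = 1,  a(7) = 13,  a(8) = 0,  a(9) = 9,  a(10) = 3,  a(11) = 4,  a(12) = 7,  a(13) = 13,  a(14) = 2,  a(15) = 5,  a(16) = 7,  a(17) = 4,  a(18) = 13,  a(19) = 1,  a(20) = 0,  a(21) = 5,  a(22) = 11,  a(23) = 10,  a(24) = 7,  a(25) = 1,  a(26) = 12.
The sequence repeats with period 24.
(126 - 1) mod 24 = 5, so a(126) = a(6) = 1.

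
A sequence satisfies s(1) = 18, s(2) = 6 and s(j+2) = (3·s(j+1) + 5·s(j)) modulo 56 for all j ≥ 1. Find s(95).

Computing terms: s(1) = 18; s(2) = 6; s(3) = 52; s(4) = 18; s(5) = 34; s(6) = 24; s(7) = 18; s(8) = 6.
Since (s(7), s(8)) = (s(1), s(2)) = (18, 6) (two consecutive terms determine the rest), the sequence is periodic with period 6.
(95 - 1) mod 6 = 4, so s(95) = s(5) = 34.

34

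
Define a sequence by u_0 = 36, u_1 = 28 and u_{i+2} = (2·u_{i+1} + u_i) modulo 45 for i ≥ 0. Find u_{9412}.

21

We have u_0 = 36, u_1 = 28, u_2 = 2, u_3 = 32, u_4 = 21, u_5 = 29, u_6 = 34, u_7 = 7, u_8 = 3, u_9 = 13, u_{10} = 29, u_{11} = 26, u_{12} = 36, u_{13} = 8, u_{14} = 7, u_{15} = 22, u_{16} = 6, u_{17} = 34, u_{18} = 29, u_{19} = 2, u_{20} = 33, u_{21} = 23, u_{22} = 34, u_{23} = 1, u_{24} = 36, u_{25} = 28.
The sequence repeats with period 24.
So u_{9412} = u_{0 + ((9412-0) mod 24)} = u_4 = 21.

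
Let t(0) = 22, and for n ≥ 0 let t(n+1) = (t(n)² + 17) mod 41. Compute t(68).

8

Listing terms: t(0) = 22; t(1) = 9; t(2) = 16; t(3) = 27; t(4) = 8; t(5) = 40; t(6) = 18; t(7) = 13; t(8) = 22.
The sequence repeats with period 8.
So t(68) = t(0 + ((68-0) mod 8)) = t(4) = 8.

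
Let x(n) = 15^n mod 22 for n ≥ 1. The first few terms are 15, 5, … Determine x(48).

x(1) = 15,  x(2) = 5,  x(3) = 9,  x(4) = 3,  x(5) = 1,  x(6) = 15.
Since x(6) = x(1) = 15, the sequence is periodic with period 5.
So x(48) = x(1 + ((48-1) mod 5)) = x(3) = 9.

9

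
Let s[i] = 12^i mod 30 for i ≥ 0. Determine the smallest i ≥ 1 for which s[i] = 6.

4

We have s[0] = 1, s[1] = 12, s[2] = 24, s[3] = 18, s[4] = 6, s[5] = 12.
Since s[5] = s[1] = 12, the sequence is eventually periodic: after a pre-period of length 1 it cycles with period 4.
The value 6 first appears (with i ≥ 1) at s[4].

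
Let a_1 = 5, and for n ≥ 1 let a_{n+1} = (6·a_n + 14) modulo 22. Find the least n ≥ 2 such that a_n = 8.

5

Computing terms: a_1 = 5,  a_2 = 0,  a_3 = 14,  a_4 = 10,  a_5 = 8,  a_6 = 18,  a_7 = 12,  a_8 = 20,  a_9 = 2,  a_{10} = 4,  a_{11} = 16,  a_{12} = 0.
Since a_{12} = a_2 = 0, the sequence is eventually periodic: after a pre-period of length 1 it cycles with period 10.
The value 8 first appears (with n ≥ 2) at a_5.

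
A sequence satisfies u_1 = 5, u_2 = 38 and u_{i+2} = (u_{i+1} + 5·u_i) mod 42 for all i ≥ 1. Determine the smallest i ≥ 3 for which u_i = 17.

Computing terms: u_1 = 5,  u_2 = 38,  u_3 = 21,  u_4 = 1,  u_5 = 22,  u_6 = 27,  u_7 = 11,  u_8 = 20,  u_9 = 33,  u_{10} = 7,  u_{11} = 4,  u_{12} = 39,  u_{13} = 17,  u_{14} = 2,  u_{15} = 3,  u_{16} = 13,  u_{17} = 28,  u_{18} = 9,  u_{19} = 23,  u_{20} = 26,  u_{21} = 15,  u_{22} = 19,  u_{23} = 10,  u_{24} = 21,  u_{25} = 29,  u_{26} = 8,  u_{27} = 27,  u_{28} = 25,  u_{29} = 34,  u_{30} = 33,  u_{31} = 35,  u_{32} = 32,  u_{33} = 39,  u_{34} = 31,  u_{35} = 16,  u_{36} = 3,  u_{37} = 41,  u_{38} = 14,  u_{39} = 9,  u_{40} = 37,  u_{41} = 40,  u_{42} = 15,  u_{43} = 5,  u_{44} = 38.
The sequence repeats with period 42.
The value 17 first appears (with i ≥ 3) at u_{13}.

13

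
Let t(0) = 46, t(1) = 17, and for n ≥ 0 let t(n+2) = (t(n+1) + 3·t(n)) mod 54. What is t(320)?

47

We have t(0) = 46,  t(1) = 17,  t(2) = 47,  t(3) = 44,  t(4) = 23,  t(5) = 47,  t(6) = 8,  t(7) = 41,  t(8) = 11,  t(9) = 26,  t(10) = 5,  t(11) = 29,  t(12) = 44,  t(13) = 23.
Since (t(12), t(13)) = (t(3), t(4)) = (44, 23) (two consecutive terms determine the rest), the sequence is eventually periodic: after a pre-period of length 3 it cycles with period 9.
For n ≥ 3, t(n) depends only on (n - 3) mod 9. (320 - 3) mod 9 = 2, so t(320) = t(5) = 47.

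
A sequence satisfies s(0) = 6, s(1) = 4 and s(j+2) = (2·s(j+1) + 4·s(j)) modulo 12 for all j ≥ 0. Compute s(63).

4

Computing terms: s(0) = 6, s(1) = 4, s(2) = 8, s(3) = 8, s(4) = 0, s(5) = 8, s(6) = 4, s(7) = 4, s(8) = 0, s(9) = 4, s(10) = 8.
Since (s(9), s(10)) = (s(1), s(2)) = (4, 8) (two consecutive terms determine the rest), the sequence is eventually periodic: after a pre-period of length 1 it cycles with period 8.
For j ≥ 1, s(j) depends only on (j - 1) mod 8. (63 - 1) mod 8 = 6, so s(63) = s(7) = 4.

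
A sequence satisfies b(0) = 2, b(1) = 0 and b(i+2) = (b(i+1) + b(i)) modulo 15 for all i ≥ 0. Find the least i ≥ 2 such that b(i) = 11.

8

b(0) = 2,  b(1) = 0,  b(2) = 2,  b(3) = 2,  b(4) = 4,  b(5) = 6,  b(6) = 10,  b(7) = 1,  b(8) = 11,  b(9) = 12,  b(10) = 8,  b(11) = 5,  b(12) = 13,  b(13) = 3,  b(14) = 1,  b(15) = 4,  b(16) = 5,  b(17) = 9,  b(18) = 14,  b(19) = 8,  b(20) = 7,  b(21) = 0,  b(22) = 7,  b(23) = 7,  b(24) = 14,  b(25) = 6,  b(26) = 5,  b(27) = 11,  b(28) = 1,  b(29) = 12,  b(30) = 13,  b(31) = 10,  b(32) = 8,  b(33) = 3,  b(34) = 11,  b(35) = 14,  b(36) = 10,  b(37) = 9,  b(38) = 4,  b(39) = 13,  b(40) = 2,  b(41) = 0.
Since (b(40), b(41)) = (b(0), b(1)) = (2, 0) (two consecutive terms determine the rest), the sequence is periodic with period 40.
The value 11 first appears (with i ≥ 2) at b(8).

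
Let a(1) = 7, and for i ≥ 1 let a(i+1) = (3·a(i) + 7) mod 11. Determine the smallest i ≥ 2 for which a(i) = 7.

Computing terms: a(1) = 7; a(2) = 6; a(3) = 3; a(4) = 5; a(5) = 0; a(6) = 7.
The sequence repeats with period 5.
The value 7 next appears (with i ≥ 2) at a(6).

6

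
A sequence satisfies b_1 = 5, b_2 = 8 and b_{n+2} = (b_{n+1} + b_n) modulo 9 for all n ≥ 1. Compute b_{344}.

Computing terms: b_1 = 5,  b_2 = 8,  b_3 = 4,  b_4 = 3,  b_5 = 7,  b_6 = 1,  b_7 = 8,  b_8 = 0,  b_9 = 8,  b_{10} = 8,  b_{11} = 7,  b_{12} = 6,  b_{13} = 4,  b_{14} = 1,  b_{15} = 5,  b_{16} = 6,  b_{17} = 2,  b_{18} = 8,  b_{19} = 1,  b_{20} = 0,  b_{21} = 1,  b_{22} = 1,  b_{23} = 2,  b_{24} = 3,  b_{25} = 5,  b_{26} = 8.
Since (b_{25}, b_{26}) = (b_1, b_2) = (5, 8) (two consecutive terms determine the rest), the sequence is periodic with period 24.
(344 - 1) mod 24 = 7, so b_{344} = b_8 = 0.

0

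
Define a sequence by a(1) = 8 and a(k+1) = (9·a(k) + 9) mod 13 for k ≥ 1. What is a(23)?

3

We have a(1) = 8, a(2) = 3, a(3) = 10, a(4) = 8.
Since a(4) = a(1) = 8, the sequence is periodic with period 3.
(23 - 1) mod 3 = 1, so a(23) = a(2) = 3.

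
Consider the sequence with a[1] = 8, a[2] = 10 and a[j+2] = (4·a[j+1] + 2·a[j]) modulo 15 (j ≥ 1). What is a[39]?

11

a[1] = 8, a[2] = 10, a[3] = 11, a[4] = 4, a[5] = 8, a[6] = 10.
The sequence repeats with period 4.
So a[39] = a[1 + ((39-1) mod 4)] = a[3] = 11.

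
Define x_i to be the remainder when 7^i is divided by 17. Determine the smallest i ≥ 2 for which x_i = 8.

x_1 = 7, x_2 = 15, x_3 = 3, x_4 = 4, x_5 = 11, x_6 = 9, x_7 = 12, x_8 = 16, x_9 = 10, x_{10} = 2, x_{11} = 14, x_{12} = 13, x_{13} = 6, x_{14} = 8, x_{15} = 5, x_{16} = 1, x_{17} = 7.
Since x_{17} = x_1 = 7, the sequence is periodic with period 16.
The value 8 first appears (with i ≥ 2) at x_{14}.

14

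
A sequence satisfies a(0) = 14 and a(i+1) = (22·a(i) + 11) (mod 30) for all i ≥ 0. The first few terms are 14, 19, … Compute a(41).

Computing terms: a(0) = 14, a(1) = 19, a(2) = 9, a(3) = 29, a(4) = 19.
Since a(4) = a(1) = 19, the sequence is eventually periodic: after a pre-period of length 1 it cycles with period 3.
For i ≥ 1, a(i) depends only on (i - 1) mod 3. (41 - 1) mod 3 = 1, so a(41) = a(2) = 9.

9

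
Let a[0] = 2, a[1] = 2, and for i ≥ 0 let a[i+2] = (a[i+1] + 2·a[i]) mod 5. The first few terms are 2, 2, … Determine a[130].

1

Listing terms: a[0] = 2, a[1] = 2, a[2] = 1, a[3] = 0, a[4] = 2, a[5] = 2.
The sequence repeats with period 4.
(130 - 0) mod 4 = 2, so a[130] = a[2] = 1.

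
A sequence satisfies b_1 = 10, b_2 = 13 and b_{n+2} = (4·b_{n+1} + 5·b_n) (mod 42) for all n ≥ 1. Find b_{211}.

10

We have b_1 = 10; b_2 = 13; b_3 = 18; b_4 = 11; b_5 = 8; b_6 = 3; b_7 = 10; b_8 = 13.
The sequence repeats with period 6.
So b_{211} = b_{1 + ((211-1) mod 6)} = b_1 = 10.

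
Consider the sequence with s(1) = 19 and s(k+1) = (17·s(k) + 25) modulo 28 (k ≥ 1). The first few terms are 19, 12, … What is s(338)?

12

We have s(1) = 19, s(2) = 12, s(3) = 5, s(4) = 26, s(5) = 19.
The sequence repeats with period 4.
(338 - 1) mod 4 = 1, so s(338) = s(2) = 12.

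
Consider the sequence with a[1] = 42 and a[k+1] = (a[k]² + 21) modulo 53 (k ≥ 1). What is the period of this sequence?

6

a[1] = 42; a[2] = 36; a[3] = 45; a[4] = 32; a[5] = 38; a[6] = 34; a[7] = 11; a[8] = 36.
Since a[8] = a[2] = 36, the sequence is eventually periodic: after a pre-period of length 1 it cycles with period 6.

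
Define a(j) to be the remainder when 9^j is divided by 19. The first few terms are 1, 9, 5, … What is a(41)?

a(0) = 1, a(1) = 9, a(2) = 5, a(3) = 7, a(4) = 6, a(5) = 16, a(6) = 11, a(7) = 4, a(8) = 17, a(9) = 1.
The sequence repeats with period 9.
So a(41) = a(0 + ((41-0) mod 9)) = a(5) = 16.

16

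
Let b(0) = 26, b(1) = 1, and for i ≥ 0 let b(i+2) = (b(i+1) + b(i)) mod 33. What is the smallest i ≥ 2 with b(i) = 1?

11

Listing terms: b(0) = 26; b(1) = 1; b(2) = 27; b(3) = 28; b(4) = 22; b(5) = 17; b(6) = 6; b(7) = 23; b(8) = 29; b(9) = 19; b(10) = 15; b(11) = 1; b(12) = 16; b(13) = 17; b(14) = 0; b(15) = 17; b(16) = 17; b(17) = 1; b(18) = 18; b(19) = 19; b(20) = 4; b(21) = 23; b(22) = 27; b(23) = 17; b(24) = 11; b(25) = 28; b(26) = 6; b(27) = 1; b(28) = 7; b(29) = 8; b(30) = 15; b(31) = 23; b(32) = 5; b(33) = 28; b(34) = 0; b(35) = 28; b(36) = 28; b(37) = 23; b(38) = 18; b(39) = 8; b(40) = 26; b(41) = 1.
The sequence repeats with period 40.
The value 1 first appears (with i ≥ 2) at b(11).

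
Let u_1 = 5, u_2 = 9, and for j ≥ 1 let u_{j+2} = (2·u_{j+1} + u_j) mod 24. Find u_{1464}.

Computing terms: u_1 = 5, u_2 = 9, u_3 = 23, u_4 = 7, u_5 = 13, u_6 = 9, u_7 = 7, u_8 = 23, u_9 = 5, u_{10} = 9.
The sequence repeats with period 8.
So u_{1464} = u_{1 + ((1464-1) mod 8)} = u_8 = 23.

23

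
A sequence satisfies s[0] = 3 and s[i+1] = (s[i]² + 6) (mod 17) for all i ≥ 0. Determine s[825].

14

s[0] = 3; s[1] = 15; s[2] = 10; s[3] = 4; s[4] = 5; s[5] = 14; s[6] = 15.
Since s[6] = s[1] = 15, the sequence is eventually periodic: after a pre-period of length 1 it cycles with period 5.
For i ≥ 1, s[i] depends only on (i - 1) mod 5. (825 - 1) mod 5 = 4, so s[825] = s[5] = 14.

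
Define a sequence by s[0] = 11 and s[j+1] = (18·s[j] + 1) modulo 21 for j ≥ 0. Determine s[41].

Computing terms: s[0] = 11, s[1] = 10, s[2] = 13, s[3] = 4, s[4] = 10.
Since s[4] = s[1] = 10, the sequence is eventually periodic: after a pre-period of length 1 it cycles with period 3.
For j ≥ 1, s[j] depends only on (j - 1) mod 3. (41 - 1) mod 3 = 1, so s[41] = s[2] = 13.

13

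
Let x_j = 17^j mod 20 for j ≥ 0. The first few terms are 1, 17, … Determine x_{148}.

We have x_0 = 1; x_1 = 17; x_2 = 9; x_3 = 13; x_4 = 1.
The sequence repeats with period 4.
So x_{148} = x_{0 + ((148-0) mod 4)} = x_0 = 1.

1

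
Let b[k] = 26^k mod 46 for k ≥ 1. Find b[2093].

Listing terms: b[1] = 26,  b[2] = 32,  b[3] = 4,  b[4] = 12,  b[5] = 36,  b[6] = 16,  b[7] = 2,  b[8] = 6,  b[9] = 18,  b[10] = 8,  b[11] = 24,  b[12] = 26.
The sequence repeats with period 11.
(2093 - 1) mod 11 = 2, so b[2093] = b[3] = 4.

4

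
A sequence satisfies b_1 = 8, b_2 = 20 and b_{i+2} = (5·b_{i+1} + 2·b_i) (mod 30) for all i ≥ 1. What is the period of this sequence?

We have b_1 = 8,  b_2 = 20,  b_3 = 26,  b_4 = 20,  b_5 = 2,  b_6 = 20,  b_7 = 14,  b_8 = 20,  b_9 = 8,  b_{10} = 20.
Since (b_9, b_{10}) = (b_1, b_2) = (8, 20) (two consecutive terms determine the rest), the sequence is periodic with period 8.

8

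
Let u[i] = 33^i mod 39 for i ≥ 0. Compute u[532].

We have u[0] = 1; u[1] = 33; u[2] = 36; u[3] = 18; u[4] = 9; u[5] = 24; u[6] = 12; u[7] = 6; u[8] = 3; u[9] = 21; u[10] = 30; u[11] = 15; u[12] = 27; u[13] = 33.
Since u[13] = u[1] = 33, the sequence is eventually periodic: after a pre-period of length 1 it cycles with period 12.
For i ≥ 1, u[i] depends only on (i - 1) mod 12. (532 - 1) mod 12 = 3, so u[532] = u[4] = 9.

9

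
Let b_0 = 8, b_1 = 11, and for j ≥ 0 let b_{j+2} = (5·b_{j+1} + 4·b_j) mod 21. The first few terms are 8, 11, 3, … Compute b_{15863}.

16

Listing terms: b_0 = 8, b_1 = 11, b_2 = 3, b_3 = 17, b_4 = 13, b_5 = 7, b_6 = 3, b_7 = 1, b_8 = 17, b_9 = 5, b_{10} = 9, b_{11} = 2, b_{12} = 4, b_{13} = 7, b_{14} = 9, b_{15} = 10, b_{16} = 2, b_{17} = 8, b_{18} = 6, b_{19} = 20, b_{20} = 19, b_{21} = 7, b_{22} = 6, b_{23} = 16, b_{24} = 20, b_{25} = 17, b_{26} = 18, b_{27} = 11, b_{28} = 1, b_{29} = 7, b_{30} = 18, b_{31} = 13, b_{32} = 11, b_{33} = 2, b_{34} = 12, b_{35} = 5, b_{36} = 10, b_{37} = 7, b_{38} = 12, b_{39} = 4, b_{40} = 5, b_{41} = 20, b_{42} = 15, b_{43} = 8, b_{44} = 16, b_{45} = 7, b_{46} = 15, b_{47} = 19, b_{48} = 8, b_{49} = 11.
The sequence repeats with period 48.
(15863 - 0) mod 48 = 23, so b_{15863} = b_{23} = 16.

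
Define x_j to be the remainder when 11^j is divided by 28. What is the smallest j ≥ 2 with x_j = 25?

x_1 = 11; x_2 = 9; x_3 = 15; x_4 = 25; x_5 = 23; x_6 = 1; x_7 = 11.
The sequence repeats with period 6.
The value 25 first appears (with j ≥ 2) at x_4.

4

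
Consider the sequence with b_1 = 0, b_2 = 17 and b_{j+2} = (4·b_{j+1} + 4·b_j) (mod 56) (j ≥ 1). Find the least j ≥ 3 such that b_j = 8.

b_1 = 0; b_2 = 17; b_3 = 12; b_4 = 4; b_5 = 8; b_6 = 48; b_7 = 0; b_8 = 24; b_9 = 40; b_{10} = 32; b_{11} = 8; b_{12} = 48.
Since (b_{11}, b_{12}) = (b_5, b_6) = (8, 48) (two consecutive terms determine the rest), the sequence is eventually periodic: after a pre-period of length 4 it cycles with period 6.
The value 8 first appears (with j ≥ 3) at b_5.

5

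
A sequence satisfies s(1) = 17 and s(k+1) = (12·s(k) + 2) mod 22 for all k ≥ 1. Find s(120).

2

s(1) = 17,  s(2) = 8,  s(3) = 10,  s(4) = 12,  s(5) = 14,  s(6) = 16,  s(7) = 18,  s(8) = 20,  s(9) = 0,  s(10) = 2,  s(11) = 4,  s(12) = 6,  s(13) = 8.
Since s(13) = s(2) = 8, the sequence is eventually periodic: after a pre-period of length 1 it cycles with period 11.
For k ≥ 2, s(k) depends only on (k - 2) mod 11. (120 - 2) mod 11 = 8, so s(120) = s(10) = 2.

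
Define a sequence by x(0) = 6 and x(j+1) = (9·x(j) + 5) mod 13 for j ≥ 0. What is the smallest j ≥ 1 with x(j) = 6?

Computing terms: x(0) = 6, x(1) = 7, x(2) = 3, x(3) = 6.
Since x(3) = x(0) = 6, the sequence is periodic with period 3.
The value 6 next appears (with j ≥ 1) at x(3).

3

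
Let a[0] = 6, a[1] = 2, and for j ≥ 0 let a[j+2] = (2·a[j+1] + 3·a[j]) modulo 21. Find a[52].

19

We have a[0] = 6, a[1] = 2, a[2] = 1, a[3] = 8, a[4] = 19, a[5] = 20, a[6] = 13, a[7] = 2, a[8] = 1.
Since (a[7], a[8]) = (a[1], a[2]) = (2, 1) (two consecutive terms determine the rest), the sequence is eventually periodic: after a pre-period of length 1 it cycles with period 6.
For j ≥ 1, a[j] depends only on (j - 1) mod 6. (52 - 1) mod 6 = 3, so a[52] = a[4] = 19.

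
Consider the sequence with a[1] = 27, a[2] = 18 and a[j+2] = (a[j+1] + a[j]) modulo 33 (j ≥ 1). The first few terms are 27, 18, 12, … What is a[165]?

Computing terms: a[1] = 27,  a[2] = 18,  a[3] = 12,  a[4] = 30,  a[5] = 9,  a[6] = 6,  a[7] = 15,  a[8] = 21,  a[9] = 3,  a[10] = 24,  a[11] = 27,  a[12] = 18.
Since (a[11], a[12]) = (a[1], a[2]) = (27, 18) (two consecutive terms determine the rest), the sequence is periodic with period 10.
So a[165] = a[1 + ((165-1) mod 10)] = a[5] = 9.

9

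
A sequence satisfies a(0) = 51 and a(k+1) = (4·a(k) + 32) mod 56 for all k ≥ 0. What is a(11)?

Listing terms: a(0) = 51, a(1) = 12, a(2) = 24, a(3) = 16, a(4) = 40, a(5) = 24.
Since a(5) = a(2) = 24, the sequence is eventually periodic: after a pre-period of length 2 it cycles with period 3.
For k ≥ 2, a(k) depends only on (k - 2) mod 3. (11 - 2) mod 3 = 0, so a(11) = a(2) = 24.

24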